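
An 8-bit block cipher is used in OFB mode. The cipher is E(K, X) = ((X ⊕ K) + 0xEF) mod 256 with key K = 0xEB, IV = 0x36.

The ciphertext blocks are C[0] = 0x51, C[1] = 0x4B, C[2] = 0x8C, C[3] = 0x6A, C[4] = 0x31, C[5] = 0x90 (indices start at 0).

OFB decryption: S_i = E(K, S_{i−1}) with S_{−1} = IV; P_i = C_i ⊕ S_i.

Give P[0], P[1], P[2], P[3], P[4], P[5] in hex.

P[0] = 0x9D, P[1] = 0x5D, P[2] = 0x60, P[3] = 0x9C, P[4] = 0x3D, P[5] = 0x46

P[0]: S = E(K, 0x36) = 0xCC; 0x51 ⊕ 0xCC = 0x9D.
P[1]: S = E(K, 0xCC) = 0x16; 0x4B ⊕ 0x16 = 0x5D.
P[2]: S = E(K, 0x16) = 0xEC; 0x8C ⊕ 0xEC = 0x60.
P[3]: S = E(K, 0xEC) = 0xF6; 0x6A ⊕ 0xF6 = 0x9C.
P[4]: S = E(K, 0xF6) = 0x0C; 0x31 ⊕ 0x0C = 0x3D.
P[5]: S = E(K, 0x0C) = 0xD6; 0x90 ⊕ 0xD6 = 0x46.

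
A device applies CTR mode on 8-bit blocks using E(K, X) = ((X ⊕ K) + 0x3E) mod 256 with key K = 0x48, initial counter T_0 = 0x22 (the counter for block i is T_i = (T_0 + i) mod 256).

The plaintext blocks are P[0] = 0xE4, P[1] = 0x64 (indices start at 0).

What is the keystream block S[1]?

CTR encryption: S_i = E(K, T_i) where T_i is the counter for block i; C_i = P_i ⊕ S_i.
C[0]: T = 0x22, S = E(K, T) = 0xA8; 0xE4 ⊕ 0xA8 = 0x4C.
C[1]: T = 0x23, S = E(K, T) = 0xA9; 0x64 ⊕ 0xA9 = 0xCD.
So S[1] = 0xA9.

0xA9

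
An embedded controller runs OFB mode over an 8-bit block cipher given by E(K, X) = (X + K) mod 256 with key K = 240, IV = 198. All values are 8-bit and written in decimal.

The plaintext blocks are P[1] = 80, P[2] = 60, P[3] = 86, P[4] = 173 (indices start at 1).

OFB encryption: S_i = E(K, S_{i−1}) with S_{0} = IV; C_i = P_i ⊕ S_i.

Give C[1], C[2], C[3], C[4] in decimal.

C[1] = 230, C[2] = 154, C[3] = 192, C[4] = 43

C[1]: S = E(K, 198) = 182; 80 ⊕ 182 = 230.
C[2]: S = E(K, 182) = 166; 60 ⊕ 166 = 154.
C[3]: S = E(K, 166) = 150; 86 ⊕ 150 = 192.
C[4]: S = E(K, 150) = 134; 173 ⊕ 134 = 43.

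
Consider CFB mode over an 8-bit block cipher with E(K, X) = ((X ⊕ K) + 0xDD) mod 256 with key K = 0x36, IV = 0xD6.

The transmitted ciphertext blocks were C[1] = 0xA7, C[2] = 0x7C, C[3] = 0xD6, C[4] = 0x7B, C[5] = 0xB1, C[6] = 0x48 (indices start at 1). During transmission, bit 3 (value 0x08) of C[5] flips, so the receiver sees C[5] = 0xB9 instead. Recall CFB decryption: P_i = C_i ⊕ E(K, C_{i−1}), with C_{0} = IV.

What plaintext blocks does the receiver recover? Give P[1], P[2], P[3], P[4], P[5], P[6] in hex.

Only C[5] changed, to 0xB9. In CFB, a change in C_i flips the same bit in P_i and garbles P_{i+1}. Decrypting the received ciphertext:
P[1]: E(K, 0xD6) = 0xBD; 0xA7 ⊕ 0xBD = 0x1A.
P[2]: E(K, 0xA7) = 0x6E; 0x7C ⊕ 0x6E = 0x12.
P[3]: E(K, 0x7C) = 0x27; 0xD6 ⊕ 0x27 = 0xF1.
P[4]: E(K, 0xD6) = 0xBD; 0x7B ⊕ 0xBD = 0xC6.
P[5]: E(K, 0x7B) = 0x2A; 0xB9 ⊕ 0x2A = 0x93.
P[6]: E(K, 0xB9) = 0x6C; 0x48 ⊕ 0x6C = 0x24.
Blocks that differ from the original plaintext: P[5], P[6].

P[1] = 0x1A, P[2] = 0x12, P[3] = 0xF1, P[4] = 0xC6, P[5] = 0x93, P[6] = 0x24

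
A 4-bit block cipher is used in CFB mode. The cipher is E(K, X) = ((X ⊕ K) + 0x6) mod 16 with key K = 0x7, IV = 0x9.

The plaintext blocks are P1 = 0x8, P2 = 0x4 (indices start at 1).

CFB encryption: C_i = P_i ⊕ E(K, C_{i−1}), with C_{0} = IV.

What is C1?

C1: E(K, 0x9) = 0x4; 0x8 ⊕ 0x4 = 0xC.

C1 = 0xC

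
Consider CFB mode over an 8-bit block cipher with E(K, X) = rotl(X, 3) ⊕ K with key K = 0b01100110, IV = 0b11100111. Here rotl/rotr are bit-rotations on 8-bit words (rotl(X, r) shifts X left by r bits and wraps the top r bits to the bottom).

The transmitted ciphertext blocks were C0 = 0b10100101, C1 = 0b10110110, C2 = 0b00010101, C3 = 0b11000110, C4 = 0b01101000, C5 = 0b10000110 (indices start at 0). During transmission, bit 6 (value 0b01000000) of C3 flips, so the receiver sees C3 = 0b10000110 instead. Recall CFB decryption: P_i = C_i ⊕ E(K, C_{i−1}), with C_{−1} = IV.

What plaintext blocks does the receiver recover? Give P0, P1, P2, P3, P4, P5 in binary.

Only C3 changed, to 0b10000110. In CFB, a change in C_i flips the same bit in P_i and garbles P_{i+1}. Decrypting the received ciphertext:
P0: E(K, 0b11100111) = 0b01011001; 0b10100101 ⊕ 0b01011001 = 0b11111100.
P1: E(K, 0b10100101) = 0b01001011; 0b10110110 ⊕ 0b01001011 = 0b11111101.
P2: E(K, 0b10110110) = 0b11010011; 0b00010101 ⊕ 0b11010011 = 0b11000110.
P3: E(K, 0b00010101) = 0b11001110; 0b10000110 ⊕ 0b11001110 = 0b01001000.
P4: E(K, 0b10000110) = 0b01010010; 0b01101000 ⊕ 0b01010010 = 0b00111010.
P5: E(K, 0b01101000) = 0b00100101; 0b10000110 ⊕ 0b00100101 = 0b10100011.
Blocks that differ from the original plaintext: P3, P4.

P0 = 0b11111100, P1 = 0b11111101, P2 = 0b11000110, P3 = 0b01001000, P4 = 0b00111010, P5 = 0b10100011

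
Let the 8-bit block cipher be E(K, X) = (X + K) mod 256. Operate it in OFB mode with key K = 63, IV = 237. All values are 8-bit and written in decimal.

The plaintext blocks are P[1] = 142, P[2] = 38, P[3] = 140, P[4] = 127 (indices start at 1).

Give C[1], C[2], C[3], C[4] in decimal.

C[1] = 162, C[2] = 77, C[3] = 38, C[4] = 150

OFB encryption: S_i = E(K, S_{i−1}) with S_{0} = IV; C_i = P_i ⊕ S_i.
C[1]: S = E(K, 237) = 44; 142 ⊕ 44 = 162.
C[2]: S = E(K, 44) = 107; 38 ⊕ 107 = 77.
C[3]: S = E(K, 107) = 170; 140 ⊕ 170 = 38.
C[4]: S = E(K, 170) = 233; 127 ⊕ 233 = 150.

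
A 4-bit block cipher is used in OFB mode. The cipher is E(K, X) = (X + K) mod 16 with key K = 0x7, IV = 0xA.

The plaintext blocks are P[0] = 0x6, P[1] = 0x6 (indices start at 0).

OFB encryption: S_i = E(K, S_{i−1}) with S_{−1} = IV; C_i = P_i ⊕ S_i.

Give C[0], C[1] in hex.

C[0] = 0x7, C[1] = 0xE

C[0]: S = E(K, 0xA) = 0x1; 0x6 ⊕ 0x1 = 0x7.
C[1]: S = E(K, 0x1) = 0x8; 0x6 ⊕ 0x8 = 0xE.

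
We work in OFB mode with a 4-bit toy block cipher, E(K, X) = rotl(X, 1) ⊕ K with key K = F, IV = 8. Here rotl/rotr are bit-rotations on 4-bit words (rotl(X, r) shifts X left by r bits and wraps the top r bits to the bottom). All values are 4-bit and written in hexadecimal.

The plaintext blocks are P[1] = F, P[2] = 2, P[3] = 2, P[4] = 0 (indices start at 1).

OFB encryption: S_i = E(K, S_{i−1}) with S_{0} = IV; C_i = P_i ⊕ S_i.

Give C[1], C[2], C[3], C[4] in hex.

C[1]: S = E(K, 8) = E; F ⊕ E = 1.
C[2]: S = E(K, E) = 2; 2 ⊕ 2 = 0.
C[3]: S = E(K, 2) = B; 2 ⊕ B = 9.
C[4]: S = E(K, B) = 8; 0 ⊕ 8 = 8.

C[1] = 1, C[2] = 0, C[3] = 9, C[4] = 8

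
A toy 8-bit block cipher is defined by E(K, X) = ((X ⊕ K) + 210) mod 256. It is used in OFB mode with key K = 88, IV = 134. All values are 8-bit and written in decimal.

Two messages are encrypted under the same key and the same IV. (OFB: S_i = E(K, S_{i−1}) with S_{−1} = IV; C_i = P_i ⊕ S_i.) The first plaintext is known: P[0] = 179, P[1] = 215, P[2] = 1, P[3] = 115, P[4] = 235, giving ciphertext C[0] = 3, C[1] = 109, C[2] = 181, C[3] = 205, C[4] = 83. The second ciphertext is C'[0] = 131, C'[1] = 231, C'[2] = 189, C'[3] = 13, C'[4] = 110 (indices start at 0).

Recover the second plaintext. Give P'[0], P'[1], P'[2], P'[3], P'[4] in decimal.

In OFB with a reused IV, both messages share the same keystream S_i, so C_i ⊕ C'_i = P_i ⊕ P'_i and thus P'_i = P_i ⊕ C_i ⊕ C'_i.
P'[0]: 179 ⊕ 3 ⊕ 131 = 51.
P'[1]: 215 ⊕ 109 ⊕ 231 = 93.
P'[2]: 1 ⊕ 181 ⊕ 189 = 9.
P'[3]: 115 ⊕ 205 ⊕ 13 = 179.
P'[4]: 235 ⊕ 83 ⊕ 110 = 214.

P'[0] = 51, P'[1] = 93, P'[2] = 9, P'[3] = 179, P'[4] = 214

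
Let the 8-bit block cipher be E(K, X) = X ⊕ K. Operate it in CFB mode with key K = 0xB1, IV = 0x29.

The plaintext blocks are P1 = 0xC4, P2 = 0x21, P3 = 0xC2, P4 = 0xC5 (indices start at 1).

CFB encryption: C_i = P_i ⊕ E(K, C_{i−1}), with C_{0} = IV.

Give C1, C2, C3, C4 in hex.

C1: E(K, 0x29) = 0x98; 0xC4 ⊕ 0x98 = 0x5C.
C2: E(K, 0x5C) = 0xED; 0x21 ⊕ 0xED = 0xCC.
C3: E(K, 0xCC) = 0x7D; 0xC2 ⊕ 0x7D = 0xBF.
C4: E(K, 0xBF) = 0x0E; 0xC5 ⊕ 0x0E = 0xCB.

C1 = 0x5C, C2 = 0xCC, C3 = 0xBF, C4 = 0xCB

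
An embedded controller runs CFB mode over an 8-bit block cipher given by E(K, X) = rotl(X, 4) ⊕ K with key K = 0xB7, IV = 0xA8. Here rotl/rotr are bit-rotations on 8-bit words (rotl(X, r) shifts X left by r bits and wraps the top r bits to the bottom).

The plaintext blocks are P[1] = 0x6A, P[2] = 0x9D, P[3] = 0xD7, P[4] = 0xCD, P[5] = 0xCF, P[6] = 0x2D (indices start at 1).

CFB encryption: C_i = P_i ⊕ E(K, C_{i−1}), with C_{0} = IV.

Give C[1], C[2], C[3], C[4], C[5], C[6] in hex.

C[1]: E(K, 0xA8) = 0x3D; 0x6A ⊕ 0x3D = 0x57.
C[2]: E(K, 0x57) = 0xC2; 0x9D ⊕ 0xC2 = 0x5F.
C[3]: E(K, 0x5F) = 0x42; 0xD7 ⊕ 0x42 = 0x95.
C[4]: E(K, 0x95) = 0xEE; 0xCD ⊕ 0xEE = 0x23.
C[5]: E(K, 0x23) = 0x85; 0xCF ⊕ 0x85 = 0x4A.
C[6]: E(K, 0x4A) = 0x13; 0x2D ⊕ 0x13 = 0x3E.

C[1] = 0x57, C[2] = 0x5F, C[3] = 0x95, C[4] = 0x23, C[5] = 0x4A, C[6] = 0x3E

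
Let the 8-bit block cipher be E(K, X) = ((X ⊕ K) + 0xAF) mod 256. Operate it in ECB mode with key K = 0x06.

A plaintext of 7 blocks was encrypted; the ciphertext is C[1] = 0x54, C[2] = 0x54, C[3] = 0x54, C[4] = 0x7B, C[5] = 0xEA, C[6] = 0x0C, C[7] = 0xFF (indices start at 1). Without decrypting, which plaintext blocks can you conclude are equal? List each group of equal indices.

P[1] = P[2] = P[3]

ECB encrypts each block independently with the same key, so equal ciphertext blocks imply equal plaintext blocks.
C[1] = C[2] = C[3] = 0x54, so P[1] = P[2] = P[3].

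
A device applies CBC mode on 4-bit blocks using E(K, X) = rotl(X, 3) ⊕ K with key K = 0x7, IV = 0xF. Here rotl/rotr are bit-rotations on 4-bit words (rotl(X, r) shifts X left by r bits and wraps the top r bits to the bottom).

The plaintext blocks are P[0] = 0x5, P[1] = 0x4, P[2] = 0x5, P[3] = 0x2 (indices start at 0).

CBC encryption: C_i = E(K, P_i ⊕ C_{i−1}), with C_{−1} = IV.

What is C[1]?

C[0]: P[0] ⊕ 0xF = 0xA; E(K, 0xA) = 0x2.
C[1]: P[1] ⊕ 0x2 = 0x6; E(K, 0x6) = 0x4.

C[1] = 0x4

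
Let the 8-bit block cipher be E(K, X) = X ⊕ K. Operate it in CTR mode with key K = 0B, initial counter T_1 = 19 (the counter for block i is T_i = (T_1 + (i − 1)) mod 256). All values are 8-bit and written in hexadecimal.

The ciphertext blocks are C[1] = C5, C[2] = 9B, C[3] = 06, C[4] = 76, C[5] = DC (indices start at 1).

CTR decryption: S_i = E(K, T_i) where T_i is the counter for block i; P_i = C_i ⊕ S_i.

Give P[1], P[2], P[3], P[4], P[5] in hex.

P[1]: T = 19, S = E(K, T) = 12; C5 ⊕ 12 = D7.
P[2]: T = 1A, S = E(K, T) = 11; 9B ⊕ 11 = 8A.
P[3]: T = 1B, S = E(K, T) = 10; 06 ⊕ 10 = 16.
P[4]: T = 1C, S = E(K, T) = 17; 76 ⊕ 17 = 61.
P[5]: T = 1D, S = E(K, T) = 16; DC ⊕ 16 = CA.

P[1] = D7, P[2] = 8A, P[3] = 16, P[4] = 61, P[5] = CA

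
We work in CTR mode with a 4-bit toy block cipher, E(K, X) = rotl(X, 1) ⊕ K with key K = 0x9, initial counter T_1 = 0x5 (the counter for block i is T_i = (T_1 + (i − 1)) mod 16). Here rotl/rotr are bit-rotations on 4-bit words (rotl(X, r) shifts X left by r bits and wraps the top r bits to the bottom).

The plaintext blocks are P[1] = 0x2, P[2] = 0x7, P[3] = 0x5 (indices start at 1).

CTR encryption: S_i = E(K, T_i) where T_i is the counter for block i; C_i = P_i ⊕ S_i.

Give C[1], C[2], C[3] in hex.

C[1] = 0x1, C[2] = 0x2, C[3] = 0x2

C[1]: T = 0x5, S = E(K, T) = 0x3; 0x2 ⊕ 0x3 = 0x1.
C[2]: T = 0x6, S = E(K, T) = 0x5; 0x7 ⊕ 0x5 = 0x2.
C[3]: T = 0x7, S = E(K, T) = 0x7; 0x5 ⊕ 0x7 = 0x2.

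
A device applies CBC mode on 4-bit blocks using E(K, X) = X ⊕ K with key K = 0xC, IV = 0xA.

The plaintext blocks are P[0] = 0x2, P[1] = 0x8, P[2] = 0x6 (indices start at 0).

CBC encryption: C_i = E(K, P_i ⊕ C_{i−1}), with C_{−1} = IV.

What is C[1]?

C[1] = 0x0

C[0]: P[0] ⊕ 0xA = 0x8; E(K, 0x8) = 0x4.
C[1]: P[1] ⊕ 0x4 = 0xC; E(K, 0xC) = 0x0.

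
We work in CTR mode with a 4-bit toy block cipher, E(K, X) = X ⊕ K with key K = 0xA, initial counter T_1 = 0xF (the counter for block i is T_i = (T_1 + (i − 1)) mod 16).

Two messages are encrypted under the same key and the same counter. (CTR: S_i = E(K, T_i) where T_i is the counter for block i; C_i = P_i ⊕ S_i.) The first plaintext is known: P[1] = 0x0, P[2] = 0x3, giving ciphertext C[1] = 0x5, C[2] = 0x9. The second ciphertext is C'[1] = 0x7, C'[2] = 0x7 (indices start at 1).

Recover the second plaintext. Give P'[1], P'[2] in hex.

In CTR with a reused counter, both messages share the same keystream S_i, so C_i ⊕ C'_i = P_i ⊕ P'_i and thus P'_i = P_i ⊕ C_i ⊕ C'_i.
P'[1]: 0x0 ⊕ 0x5 ⊕ 0x7 = 0x2.
P'[2]: 0x3 ⊕ 0x9 ⊕ 0x7 = 0xD.

P'[1] = 0x2, P'[2] = 0xD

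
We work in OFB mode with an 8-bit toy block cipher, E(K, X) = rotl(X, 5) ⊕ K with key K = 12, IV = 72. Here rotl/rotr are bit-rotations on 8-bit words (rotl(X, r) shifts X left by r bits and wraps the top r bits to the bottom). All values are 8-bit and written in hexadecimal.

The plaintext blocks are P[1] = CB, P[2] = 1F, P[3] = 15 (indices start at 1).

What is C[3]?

OFB encryption: S_i = E(K, S_{i−1}) with S_{0} = IV; C_i = P_i ⊕ S_i.
C[1]: S = E(K, 72) = 5C; CB ⊕ 5C = 97.
C[2]: S = E(K, 5C) = 99; 1F ⊕ 99 = 86.
C[3]: S = E(K, 99) = 21; 15 ⊕ 21 = 34.

C[3] = 34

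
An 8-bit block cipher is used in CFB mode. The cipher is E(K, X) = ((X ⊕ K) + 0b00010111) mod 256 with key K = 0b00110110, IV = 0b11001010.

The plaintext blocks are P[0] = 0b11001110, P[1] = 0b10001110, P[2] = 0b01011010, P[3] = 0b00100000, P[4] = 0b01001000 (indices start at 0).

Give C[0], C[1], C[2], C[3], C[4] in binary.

C[0] = 0b11011101, C[1] = 0b10001100, C[2] = 0b10001011, C[3] = 0b11110100, C[4] = 0b10010001

CFB encryption: C_i = P_i ⊕ E(K, C_{i−1}), with C_{−1} = IV.
C[0]: E(K, 0b11001010) = 0b00010011; 0b11001110 ⊕ 0b00010011 = 0b11011101.
C[1]: E(K, 0b11011101) = 0b00000010; 0b10001110 ⊕ 0b00000010 = 0b10001100.
C[2]: E(K, 0b10001100) = 0b11010001; 0b01011010 ⊕ 0b11010001 = 0b10001011.
C[3]: E(K, 0b10001011) = 0b11010100; 0b00100000 ⊕ 0b11010100 = 0b11110100.
C[4]: E(K, 0b11110100) = 0b11011001; 0b01001000 ⊕ 0b11011001 = 0b10010001.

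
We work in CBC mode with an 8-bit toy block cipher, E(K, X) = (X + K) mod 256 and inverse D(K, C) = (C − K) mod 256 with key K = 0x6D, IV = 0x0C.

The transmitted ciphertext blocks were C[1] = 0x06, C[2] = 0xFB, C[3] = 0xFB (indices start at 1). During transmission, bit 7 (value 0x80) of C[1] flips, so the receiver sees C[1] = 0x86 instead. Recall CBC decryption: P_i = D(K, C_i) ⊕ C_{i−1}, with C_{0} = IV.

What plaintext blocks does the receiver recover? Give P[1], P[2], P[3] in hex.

Only C[1] changed, to 0x86. In CBC, a change in C_i garbles P_i and flips the same bit in P_{i+1}. Decrypting the received ciphertext:
P[1]: D(K, 0x86) = 0x19; 0x19 ⊕ 0x0C = 0x15.
P[2]: D(K, 0xFB) = 0x8E; 0x8E ⊕ 0x86 = 0x08.
P[3]: D(K, 0xFB) = 0x8E; 0x8E ⊕ 0xFB = 0x75.
Blocks that differ from the original plaintext: P[1], P[2].

P[1] = 0x15, P[2] = 0x08, P[3] = 0x75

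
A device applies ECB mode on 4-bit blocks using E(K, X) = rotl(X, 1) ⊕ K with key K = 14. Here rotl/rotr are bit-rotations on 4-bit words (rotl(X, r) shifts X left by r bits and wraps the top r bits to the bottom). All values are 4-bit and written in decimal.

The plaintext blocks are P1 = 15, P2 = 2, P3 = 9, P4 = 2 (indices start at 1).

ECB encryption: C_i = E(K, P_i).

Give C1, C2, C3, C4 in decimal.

C1: E(K, 15) = 1.
C2: E(K, 2) = 10.
C3: E(K, 9) = 13.
C4: E(K, 2) = 10.

C1 = 1, C2 = 10, C3 = 13, C4 = 10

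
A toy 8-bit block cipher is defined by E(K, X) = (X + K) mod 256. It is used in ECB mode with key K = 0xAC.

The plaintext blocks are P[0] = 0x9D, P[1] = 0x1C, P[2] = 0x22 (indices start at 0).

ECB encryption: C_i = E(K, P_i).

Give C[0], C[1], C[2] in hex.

C[0] = 0x49, C[1] = 0xC8, C[2] = 0xCE

C[0]: E(K, 0x9D) = 0x49.
C[1]: E(K, 0x1C) = 0xC8.
C[2]: E(K, 0x22) = 0xCE.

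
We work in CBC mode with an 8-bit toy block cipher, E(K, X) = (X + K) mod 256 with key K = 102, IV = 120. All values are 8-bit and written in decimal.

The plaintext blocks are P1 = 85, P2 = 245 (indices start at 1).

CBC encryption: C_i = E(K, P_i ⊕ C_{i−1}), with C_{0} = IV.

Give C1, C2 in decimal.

C1: P1 ⊕ 120 = 45; E(K, 45) = 147.
C2: P2 ⊕ 147 = 102; E(K, 102) = 204.

C1 = 147, C2 = 204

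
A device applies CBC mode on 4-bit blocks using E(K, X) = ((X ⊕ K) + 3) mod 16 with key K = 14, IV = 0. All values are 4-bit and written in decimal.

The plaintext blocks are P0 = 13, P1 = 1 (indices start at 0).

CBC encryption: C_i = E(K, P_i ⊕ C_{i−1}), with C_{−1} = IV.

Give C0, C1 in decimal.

C0: P0 ⊕ 0 = 13; E(K, 13) = 6.
C1: P1 ⊕ 6 = 7; E(K, 7) = 12.

C0 = 6, C1 = 12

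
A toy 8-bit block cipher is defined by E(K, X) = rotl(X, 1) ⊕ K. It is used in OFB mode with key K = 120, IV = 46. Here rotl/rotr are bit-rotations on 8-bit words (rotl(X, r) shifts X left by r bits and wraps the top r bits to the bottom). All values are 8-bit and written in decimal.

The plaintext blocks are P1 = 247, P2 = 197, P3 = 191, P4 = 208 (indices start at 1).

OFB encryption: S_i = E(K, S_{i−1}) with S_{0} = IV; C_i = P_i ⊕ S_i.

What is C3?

C3 = 167

C1: S = E(K, 46) = 36; 247 ⊕ 36 = 211.
C2: S = E(K, 36) = 48; 197 ⊕ 48 = 245.
C3: S = E(K, 48) = 24; 191 ⊕ 24 = 167.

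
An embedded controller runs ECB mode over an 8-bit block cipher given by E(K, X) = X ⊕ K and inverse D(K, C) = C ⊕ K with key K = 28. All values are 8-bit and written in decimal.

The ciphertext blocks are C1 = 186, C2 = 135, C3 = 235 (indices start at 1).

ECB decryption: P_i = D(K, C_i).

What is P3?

P3 = 247

P3: D(K, 235) = 247.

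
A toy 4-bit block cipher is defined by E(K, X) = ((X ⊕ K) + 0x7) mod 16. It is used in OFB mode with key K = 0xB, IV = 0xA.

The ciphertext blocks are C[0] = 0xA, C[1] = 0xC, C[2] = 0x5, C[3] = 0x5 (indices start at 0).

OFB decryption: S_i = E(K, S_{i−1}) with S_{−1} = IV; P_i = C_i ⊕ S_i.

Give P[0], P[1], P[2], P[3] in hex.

P[0]: S = E(K, 0xA) = 0x8; 0xA ⊕ 0x8 = 0x2.
P[1]: S = E(K, 0x8) = 0xA; 0xC ⊕ 0xA = 0x6.
P[2]: S = E(K, 0xA) = 0x8; 0x5 ⊕ 0x8 = 0xD.
P[3]: S = E(K, 0x8) = 0xA; 0x5 ⊕ 0xA = 0xF.

P[0] = 0x2, P[1] = 0x6, P[2] = 0xD, P[3] = 0xF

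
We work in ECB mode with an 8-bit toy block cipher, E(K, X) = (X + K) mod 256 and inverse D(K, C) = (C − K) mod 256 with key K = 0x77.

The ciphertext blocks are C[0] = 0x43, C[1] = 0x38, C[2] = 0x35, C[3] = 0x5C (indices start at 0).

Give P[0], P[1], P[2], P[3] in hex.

ECB decryption: P_i = D(K, C_i).
P[0]: D(K, 0x43) = 0xCC.
P[1]: D(K, 0x38) = 0xC1.
P[2]: D(K, 0x35) = 0xBE.
P[3]: D(K, 0x5C) = 0xE5.

P[0] = 0xCC, P[1] = 0xC1, P[2] = 0xBE, P[3] = 0xE5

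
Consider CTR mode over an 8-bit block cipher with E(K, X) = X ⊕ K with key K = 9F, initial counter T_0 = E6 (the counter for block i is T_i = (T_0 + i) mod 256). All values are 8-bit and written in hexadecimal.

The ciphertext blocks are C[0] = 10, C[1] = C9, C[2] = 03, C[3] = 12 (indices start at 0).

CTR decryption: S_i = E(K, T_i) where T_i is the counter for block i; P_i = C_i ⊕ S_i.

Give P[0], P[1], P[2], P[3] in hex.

P[0] = 69, P[1] = B1, P[2] = 74, P[3] = 64

P[0]: T = E6, S = E(K, T) = 79; 10 ⊕ 79 = 69.
P[1]: T = E7, S = E(K, T) = 78; C9 ⊕ 78 = B1.
P[2]: T = E8, S = E(K, T) = 77; 03 ⊕ 77 = 74.
P[3]: T = E9, S = E(K, T) = 76; 12 ⊕ 76 = 64.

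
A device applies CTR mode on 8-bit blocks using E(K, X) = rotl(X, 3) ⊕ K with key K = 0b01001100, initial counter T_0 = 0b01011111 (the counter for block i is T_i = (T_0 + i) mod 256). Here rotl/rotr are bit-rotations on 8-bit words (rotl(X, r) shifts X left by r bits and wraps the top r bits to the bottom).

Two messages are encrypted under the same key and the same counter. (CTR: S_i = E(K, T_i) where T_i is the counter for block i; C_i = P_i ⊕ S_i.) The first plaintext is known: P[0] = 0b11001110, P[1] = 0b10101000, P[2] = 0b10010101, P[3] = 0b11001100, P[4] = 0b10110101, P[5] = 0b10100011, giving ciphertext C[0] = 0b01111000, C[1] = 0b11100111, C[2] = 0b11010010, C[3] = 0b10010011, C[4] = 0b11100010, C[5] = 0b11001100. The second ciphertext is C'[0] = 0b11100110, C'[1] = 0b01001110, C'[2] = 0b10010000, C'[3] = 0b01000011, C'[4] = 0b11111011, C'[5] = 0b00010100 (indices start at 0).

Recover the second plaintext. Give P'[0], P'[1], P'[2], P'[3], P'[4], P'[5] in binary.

In CTR with a reused counter, both messages share the same keystream S_i, so C_i ⊕ C'_i = P_i ⊕ P'_i and thus P'_i = P_i ⊕ C_i ⊕ C'_i.
P'[0]: 0b11001110 ⊕ 0b01111000 ⊕ 0b11100110 = 0b01010000.
P'[1]: 0b10101000 ⊕ 0b11100111 ⊕ 0b01001110 = 0b00000001.
P'[2]: 0b10010101 ⊕ 0b11010010 ⊕ 0b10010000 = 0b11010111.
P'[3]: 0b11001100 ⊕ 0b10010011 ⊕ 0b01000011 = 0b00011100.
P'[4]: 0b10110101 ⊕ 0b11100010 ⊕ 0b11111011 = 0b10101100.
P'[5]: 0b10100011 ⊕ 0b11001100 ⊕ 0b00010100 = 0b01111011.

P'[0] = 0b01010000, P'[1] = 0b00000001, P'[2] = 0b11010111, P'[3] = 0b00011100, P'[4] = 0b10101100, P'[5] = 0b01111011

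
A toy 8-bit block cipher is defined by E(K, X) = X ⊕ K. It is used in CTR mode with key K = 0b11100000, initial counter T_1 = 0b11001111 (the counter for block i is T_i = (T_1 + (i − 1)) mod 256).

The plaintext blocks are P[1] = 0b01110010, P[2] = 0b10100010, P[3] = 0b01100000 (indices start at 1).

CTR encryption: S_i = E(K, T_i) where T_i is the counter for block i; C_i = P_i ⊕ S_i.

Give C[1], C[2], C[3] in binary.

C[1] = 0b01011101, C[2] = 0b10010010, C[3] = 0b01010001

C[1]: T = 0b11001111, S = E(K, T) = 0b00101111; 0b01110010 ⊕ 0b00101111 = 0b01011101.
C[2]: T = 0b11010000, S = E(K, T) = 0b00110000; 0b10100010 ⊕ 0b00110000 = 0b10010010.
C[3]: T = 0b11010001, S = E(K, T) = 0b00110001; 0b01100000 ⊕ 0b00110001 = 0b01010001.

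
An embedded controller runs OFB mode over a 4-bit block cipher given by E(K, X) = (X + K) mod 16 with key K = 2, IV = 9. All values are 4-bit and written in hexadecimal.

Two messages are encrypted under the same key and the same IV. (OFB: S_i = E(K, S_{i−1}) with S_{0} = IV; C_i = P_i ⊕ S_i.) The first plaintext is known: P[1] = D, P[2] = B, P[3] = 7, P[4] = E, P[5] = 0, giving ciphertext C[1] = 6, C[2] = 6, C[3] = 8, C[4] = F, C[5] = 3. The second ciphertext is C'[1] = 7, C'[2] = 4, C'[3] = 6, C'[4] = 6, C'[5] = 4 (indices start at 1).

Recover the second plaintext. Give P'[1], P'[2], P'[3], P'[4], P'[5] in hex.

In OFB with a reused IV, both messages share the same keystream S_i, so C_i ⊕ C'_i = P_i ⊕ P'_i and thus P'_i = P_i ⊕ C_i ⊕ C'_i.
P'[1]: D ⊕ 6 ⊕ 7 = C.
P'[2]: B ⊕ 6 ⊕ 4 = 9.
P'[3]: 7 ⊕ 8 ⊕ 6 = 9.
P'[4]: E ⊕ F ⊕ 6 = 7.
P'[5]: 0 ⊕ 3 ⊕ 4 = 7.

P'[1] = C, P'[2] = 9, P'[3] = 9, P'[4] = 7, P'[5] = 7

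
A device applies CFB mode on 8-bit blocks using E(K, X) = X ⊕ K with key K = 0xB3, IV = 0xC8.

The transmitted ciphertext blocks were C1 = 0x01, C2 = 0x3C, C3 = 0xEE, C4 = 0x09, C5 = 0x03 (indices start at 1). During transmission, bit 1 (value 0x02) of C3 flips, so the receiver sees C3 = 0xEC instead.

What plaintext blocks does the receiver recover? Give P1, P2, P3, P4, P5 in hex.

P1 = 0x7A, P2 = 0x8E, P3 = 0x63, P4 = 0x56, P5 = 0xB9

CFB decryption: P_i = C_i ⊕ E(K, C_{i−1}), with C_{0} = IV.
Only C3 changed, to 0xEC. In CFB, a change in C_i flips the same bit in P_i and garbles P_{i+1}. Decrypting the received ciphertext:
P1: E(K, 0xC8) = 0x7B; 0x01 ⊕ 0x7B = 0x7A.
P2: E(K, 0x01) = 0xB2; 0x3C ⊕ 0xB2 = 0x8E.
P3: E(K, 0x3C) = 0x8F; 0xEC ⊕ 0x8F = 0x63.
P4: E(K, 0xEC) = 0x5F; 0x09 ⊕ 0x5F = 0x56.
P5: E(K, 0x09) = 0xBA; 0x03 ⊕ 0xBA = 0xB9.
Blocks that differ from the original plaintext: P3, P4.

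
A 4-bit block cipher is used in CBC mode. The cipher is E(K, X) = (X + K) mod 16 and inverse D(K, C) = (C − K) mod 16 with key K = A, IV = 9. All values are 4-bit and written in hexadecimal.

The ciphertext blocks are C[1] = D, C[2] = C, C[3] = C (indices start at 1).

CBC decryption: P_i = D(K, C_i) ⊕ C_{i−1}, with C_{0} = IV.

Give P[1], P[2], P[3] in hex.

P[1] = A, P[2] = F, P[3] = E

P[1]: D(K, D) = 3; 3 ⊕ 9 = A.
P[2]: D(K, C) = 2; 2 ⊕ D = F.
P[3]: D(K, C) = 2; 2 ⊕ C = E.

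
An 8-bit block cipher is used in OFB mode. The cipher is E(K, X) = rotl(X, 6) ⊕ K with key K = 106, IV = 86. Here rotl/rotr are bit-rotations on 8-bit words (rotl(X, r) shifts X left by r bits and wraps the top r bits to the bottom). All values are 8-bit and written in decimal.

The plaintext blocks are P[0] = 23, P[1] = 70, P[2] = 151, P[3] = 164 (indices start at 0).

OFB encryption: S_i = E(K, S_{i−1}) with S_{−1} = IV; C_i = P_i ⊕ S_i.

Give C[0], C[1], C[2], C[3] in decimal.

C[0] = 232, C[1] = 211, C[2] = 152, C[3] = 13

C[0]: S = E(K, 86) = 255; 23 ⊕ 255 = 232.
C[1]: S = E(K, 255) = 149; 70 ⊕ 149 = 211.
C[2]: S = E(K, 149) = 15; 151 ⊕ 15 = 152.
C[3]: S = E(K, 15) = 169; 164 ⊕ 169 = 13.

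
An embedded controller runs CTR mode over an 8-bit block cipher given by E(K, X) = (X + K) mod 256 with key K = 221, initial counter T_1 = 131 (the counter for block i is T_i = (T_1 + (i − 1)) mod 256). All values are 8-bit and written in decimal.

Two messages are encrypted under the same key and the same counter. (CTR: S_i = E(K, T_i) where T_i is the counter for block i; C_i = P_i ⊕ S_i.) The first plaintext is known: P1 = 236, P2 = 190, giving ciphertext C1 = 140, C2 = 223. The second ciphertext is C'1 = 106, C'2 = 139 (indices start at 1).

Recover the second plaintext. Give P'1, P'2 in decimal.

In CTR with a reused counter, both messages share the same keystream S_i, so C_i ⊕ C'_i = P_i ⊕ P'_i and thus P'_i = P_i ⊕ C_i ⊕ C'_i.
P'1: 236 ⊕ 140 ⊕ 106 = 10.
P'2: 190 ⊕ 223 ⊕ 139 = 234.

P'1 = 10, P'2 = 234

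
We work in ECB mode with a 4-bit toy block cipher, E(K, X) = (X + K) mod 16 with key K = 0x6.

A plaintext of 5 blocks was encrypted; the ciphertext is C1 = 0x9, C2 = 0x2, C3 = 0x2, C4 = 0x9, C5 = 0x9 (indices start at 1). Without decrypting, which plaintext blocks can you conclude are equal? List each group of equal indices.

ECB encrypts each block independently with the same key, so equal ciphertext blocks imply equal plaintext blocks.
C1 = C4 = C5 = 0x9, so P1 = P4 = P5.
C2 = C3 = 0x2, so P2 = P3.

P1 = P4 = P5; P2 = P3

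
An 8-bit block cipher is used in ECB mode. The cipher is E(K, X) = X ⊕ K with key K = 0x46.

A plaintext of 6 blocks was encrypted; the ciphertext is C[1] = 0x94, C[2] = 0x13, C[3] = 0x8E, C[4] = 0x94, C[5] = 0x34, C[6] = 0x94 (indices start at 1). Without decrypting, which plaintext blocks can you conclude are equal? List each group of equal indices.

ECB encrypts each block independently with the same key, so equal ciphertext blocks imply equal plaintext blocks.
C[1] = C[4] = C[6] = 0x94, so P[1] = P[4] = P[6].

P[1] = P[4] = P[6]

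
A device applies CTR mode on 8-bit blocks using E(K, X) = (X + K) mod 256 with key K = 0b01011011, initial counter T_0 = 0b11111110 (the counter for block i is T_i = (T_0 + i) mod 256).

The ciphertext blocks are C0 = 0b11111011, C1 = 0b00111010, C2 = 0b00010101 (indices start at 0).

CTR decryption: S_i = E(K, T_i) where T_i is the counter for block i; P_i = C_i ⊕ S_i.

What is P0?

P0 = 0b10100010

P0: T = 0b11111110, S = E(K, T) = 0b01011001; 0b11111011 ⊕ 0b01011001 = 0b10100010.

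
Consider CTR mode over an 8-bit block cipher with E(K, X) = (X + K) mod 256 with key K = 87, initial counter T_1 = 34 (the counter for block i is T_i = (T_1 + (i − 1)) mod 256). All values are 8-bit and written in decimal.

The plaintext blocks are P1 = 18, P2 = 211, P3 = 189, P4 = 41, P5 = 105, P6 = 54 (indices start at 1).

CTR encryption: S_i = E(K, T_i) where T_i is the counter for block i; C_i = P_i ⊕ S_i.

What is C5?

C1: T = 34, S = E(K, T) = 121; 18 ⊕ 121 = 107.
C2: T = 35, S = E(K, T) = 122; 211 ⊕ 122 = 169.
C3: T = 36, S = E(K, T) = 123; 189 ⊕ 123 = 198.
C4: T = 37, S = E(K, T) = 124; 41 ⊕ 124 = 85.
C5: T = 38, S = E(K, T) = 125; 105 ⊕ 125 = 20.

C5 = 20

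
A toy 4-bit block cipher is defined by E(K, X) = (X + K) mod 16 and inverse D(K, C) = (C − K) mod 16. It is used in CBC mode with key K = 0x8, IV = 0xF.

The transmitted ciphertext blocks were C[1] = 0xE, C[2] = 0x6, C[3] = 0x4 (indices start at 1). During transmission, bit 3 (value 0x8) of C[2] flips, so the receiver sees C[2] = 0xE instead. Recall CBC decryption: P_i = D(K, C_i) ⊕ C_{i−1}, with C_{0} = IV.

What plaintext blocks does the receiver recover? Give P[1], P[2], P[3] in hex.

Only C[2] changed, to 0xE. In CBC, a change in C_i garbles P_i and flips the same bit in P_{i+1}. Decrypting the received ciphertext:
P[1]: D(K, 0xE) = 0x6; 0x6 ⊕ 0xF = 0x9.
P[2]: D(K, 0xE) = 0x6; 0x6 ⊕ 0xE = 0x8.
P[3]: D(K, 0x4) = 0xC; 0xC ⊕ 0xE = 0x2.
Blocks that differ from the original plaintext: P[2], P[3].

P[1] = 0x9, P[2] = 0x8, P[3] = 0x2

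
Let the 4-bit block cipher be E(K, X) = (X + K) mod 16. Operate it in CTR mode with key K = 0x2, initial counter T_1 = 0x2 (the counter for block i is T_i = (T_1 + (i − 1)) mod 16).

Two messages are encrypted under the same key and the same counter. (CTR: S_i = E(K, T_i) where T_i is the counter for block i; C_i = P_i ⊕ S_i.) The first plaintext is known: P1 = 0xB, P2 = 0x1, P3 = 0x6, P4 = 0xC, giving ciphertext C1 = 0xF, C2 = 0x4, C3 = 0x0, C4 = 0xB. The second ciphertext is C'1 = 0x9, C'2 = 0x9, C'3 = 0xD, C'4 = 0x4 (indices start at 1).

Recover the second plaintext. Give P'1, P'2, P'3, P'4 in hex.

P'1 = 0xD, P'2 = 0xC, P'3 = 0xB, P'4 = 0x3

In CTR with a reused counter, both messages share the same keystream S_i, so C_i ⊕ C'_i = P_i ⊕ P'_i and thus P'_i = P_i ⊕ C_i ⊕ C'_i.
P'1: 0xB ⊕ 0xF ⊕ 0x9 = 0xD.
P'2: 0x1 ⊕ 0x4 ⊕ 0x9 = 0xC.
P'3: 0x6 ⊕ 0x0 ⊕ 0xD = 0xB.
P'4: 0xC ⊕ 0xB ⊕ 0x4 = 0x3.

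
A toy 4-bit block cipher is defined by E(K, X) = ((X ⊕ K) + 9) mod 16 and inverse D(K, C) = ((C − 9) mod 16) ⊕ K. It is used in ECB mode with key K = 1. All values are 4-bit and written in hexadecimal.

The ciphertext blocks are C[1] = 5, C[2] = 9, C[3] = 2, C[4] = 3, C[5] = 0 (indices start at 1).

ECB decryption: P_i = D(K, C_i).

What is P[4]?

P[4]: D(K, 3) = B.

P[4] = B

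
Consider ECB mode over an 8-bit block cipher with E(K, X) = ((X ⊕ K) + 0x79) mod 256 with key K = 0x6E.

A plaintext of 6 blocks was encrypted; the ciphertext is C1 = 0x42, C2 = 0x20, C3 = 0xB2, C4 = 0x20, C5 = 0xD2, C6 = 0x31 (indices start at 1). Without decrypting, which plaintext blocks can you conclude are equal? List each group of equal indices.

P2 = P4

ECB encrypts each block independently with the same key, so equal ciphertext blocks imply equal plaintext blocks.
C2 = C4 = 0x20, so P2 = P4.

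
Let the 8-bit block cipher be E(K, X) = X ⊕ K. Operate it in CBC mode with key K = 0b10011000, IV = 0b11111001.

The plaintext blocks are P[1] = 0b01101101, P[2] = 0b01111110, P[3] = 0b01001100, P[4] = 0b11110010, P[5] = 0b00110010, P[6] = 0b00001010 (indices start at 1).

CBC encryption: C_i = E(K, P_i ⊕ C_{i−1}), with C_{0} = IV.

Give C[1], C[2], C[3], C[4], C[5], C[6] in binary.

C[1] = 0b00001100, C[2] = 0b11101010, C[3] = 0b00111110, C[4] = 0b01010100, C[5] = 0b11111110, C[6] = 0b01101100

C[1]: P[1] ⊕ 0b11111001 = 0b10010100; E(K, 0b10010100) = 0b00001100.
C[2]: P[2] ⊕ 0b00001100 = 0b01110010; E(K, 0b01110010) = 0b11101010.
C[3]: P[3] ⊕ 0b11101010 = 0b10100110; E(K, 0b10100110) = 0b00111110.
C[4]: P[4] ⊕ 0b00111110 = 0b11001100; E(K, 0b11001100) = 0b01010100.
C[5]: P[5] ⊕ 0b01010100 = 0b01100110; E(K, 0b01100110) = 0b11111110.
C[6]: P[6] ⊕ 0b11111110 = 0b11110100; E(K, 0b11110100) = 0b01101100.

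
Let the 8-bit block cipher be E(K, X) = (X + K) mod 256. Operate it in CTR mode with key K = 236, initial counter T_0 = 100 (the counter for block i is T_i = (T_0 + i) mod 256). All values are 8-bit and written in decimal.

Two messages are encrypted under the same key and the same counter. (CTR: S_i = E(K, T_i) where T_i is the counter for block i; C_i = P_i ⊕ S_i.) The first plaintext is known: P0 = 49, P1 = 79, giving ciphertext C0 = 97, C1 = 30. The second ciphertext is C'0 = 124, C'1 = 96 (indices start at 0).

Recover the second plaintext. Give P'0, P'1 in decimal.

In CTR with a reused counter, both messages share the same keystream S_i, so C_i ⊕ C'_i = P_i ⊕ P'_i and thus P'_i = P_i ⊕ C_i ⊕ C'_i.
P'0: 49 ⊕ 97 ⊕ 124 = 44.
P'1: 79 ⊕ 30 ⊕ 96 = 49.

P'0 = 44, P'1 = 49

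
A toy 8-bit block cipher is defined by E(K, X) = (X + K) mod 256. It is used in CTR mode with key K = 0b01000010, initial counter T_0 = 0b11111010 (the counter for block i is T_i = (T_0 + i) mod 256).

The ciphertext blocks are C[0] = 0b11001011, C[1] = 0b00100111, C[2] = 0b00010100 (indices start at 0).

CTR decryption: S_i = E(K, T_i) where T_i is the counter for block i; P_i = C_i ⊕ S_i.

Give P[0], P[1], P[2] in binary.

P[0]: T = 0b11111010, S = E(K, T) = 0b00111100; 0b11001011 ⊕ 0b00111100 = 0b11110111.
P[1]: T = 0b11111011, S = E(K, T) = 0b00111101; 0b00100111 ⊕ 0b00111101 = 0b00011010.
P[2]: T = 0b11111100, S = E(K, T) = 0b00111110; 0b00010100 ⊕ 0b00111110 = 0b00101010.

P[0] = 0b11110111, P[1] = 0b00011010, P[2] = 0b00101010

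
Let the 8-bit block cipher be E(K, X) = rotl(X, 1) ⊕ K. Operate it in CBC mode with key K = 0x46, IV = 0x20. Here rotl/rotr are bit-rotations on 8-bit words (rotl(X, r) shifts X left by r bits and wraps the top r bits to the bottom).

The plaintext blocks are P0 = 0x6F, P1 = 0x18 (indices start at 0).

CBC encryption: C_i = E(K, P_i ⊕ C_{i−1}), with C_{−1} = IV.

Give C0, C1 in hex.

C0 = 0xD8, C1 = 0xC7

C0: P0 ⊕ 0x20 = 0x4F; E(K, 0x4F) = 0xD8.
C1: P1 ⊕ 0xD8 = 0xC0; E(K, 0xC0) = 0xC7.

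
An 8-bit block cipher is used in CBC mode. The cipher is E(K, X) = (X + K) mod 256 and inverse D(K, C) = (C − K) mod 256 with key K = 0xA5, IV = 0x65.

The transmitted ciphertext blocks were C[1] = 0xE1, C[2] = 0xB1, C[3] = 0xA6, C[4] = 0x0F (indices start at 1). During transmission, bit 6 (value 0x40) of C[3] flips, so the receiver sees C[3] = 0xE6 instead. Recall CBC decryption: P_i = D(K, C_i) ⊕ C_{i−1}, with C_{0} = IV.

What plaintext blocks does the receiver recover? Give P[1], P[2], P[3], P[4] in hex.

Only C[3] changed, to 0xE6. In CBC, a change in C_i garbles P_i and flips the same bit in P_{i+1}. Decrypting the received ciphertext:
P[1]: D(K, 0xE1) = 0x3C; 0x3C ⊕ 0x65 = 0x59.
P[2]: D(K, 0xB1) = 0x0C; 0x0C ⊕ 0xE1 = 0xED.
P[3]: D(K, 0xE6) = 0x41; 0x41 ⊕ 0xB1 = 0xF0.
P[4]: D(K, 0x0F) = 0x6A; 0x6A ⊕ 0xE6 = 0x8C.
Blocks that differ from the original plaintext: P[3], P[4].

P[1] = 0x59, P[2] = 0xED, P[3] = 0xF0, P[4] = 0x8C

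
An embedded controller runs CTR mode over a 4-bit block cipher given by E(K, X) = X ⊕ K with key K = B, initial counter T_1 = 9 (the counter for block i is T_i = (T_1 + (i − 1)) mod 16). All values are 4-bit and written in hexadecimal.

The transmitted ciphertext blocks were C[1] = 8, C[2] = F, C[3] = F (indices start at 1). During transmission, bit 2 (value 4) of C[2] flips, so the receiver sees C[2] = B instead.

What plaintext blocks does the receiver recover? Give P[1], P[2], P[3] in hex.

CTR decryption: S_i = E(K, T_i) where T_i is the counter for block i; P_i = C_i ⊕ S_i.
Only C[2] changed, to B. In CTR, a change in C_i flips the same bit in P_i only; the keystream is unaffected. Decrypting the received ciphertext:
P[1]: T = 9, S = E(K, T) = 2; 8 ⊕ 2 = A.
P[2]: T = A, S = E(K, T) = 1; B ⊕ 1 = A.
P[3]: T = B, S = E(K, T) = 0; F ⊕ 0 = F.
Blocks that differ from the original plaintext: P[2].

P[1] = A, P[2] = A, P[3] = F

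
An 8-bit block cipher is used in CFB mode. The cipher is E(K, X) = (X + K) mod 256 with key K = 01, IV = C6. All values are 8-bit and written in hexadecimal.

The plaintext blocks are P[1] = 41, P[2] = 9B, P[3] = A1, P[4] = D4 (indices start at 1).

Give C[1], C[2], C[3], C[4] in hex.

CFB encryption: C_i = P_i ⊕ E(K, C_{i−1}), with C_{0} = IV.
C[1]: E(K, C6) = C7; 41 ⊕ C7 = 86.
C[2]: E(K, 86) = 87; 9B ⊕ 87 = 1C.
C[3]: E(K, 1C) = 1D; A1 ⊕ 1D = BC.
C[4]: E(K, BC) = BD; D4 ⊕ BD = 69.

C[1] = 86, C[2] = 1C, C[3] = BC, C[4] = 69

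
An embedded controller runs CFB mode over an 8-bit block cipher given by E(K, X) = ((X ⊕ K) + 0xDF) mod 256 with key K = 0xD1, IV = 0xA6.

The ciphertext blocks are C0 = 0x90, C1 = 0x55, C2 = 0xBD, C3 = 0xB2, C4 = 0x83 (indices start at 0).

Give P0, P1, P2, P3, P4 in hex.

P0 = 0xC6, P1 = 0x75, P2 = 0xDE, P3 = 0xF9, P4 = 0xC1

CFB decryption: P_i = C_i ⊕ E(K, C_{i−1}), with C_{−1} = IV.
P0: E(K, 0xA6) = 0x56; 0x90 ⊕ 0x56 = 0xC6.
P1: E(K, 0x90) = 0x20; 0x55 ⊕ 0x20 = 0x75.
P2: E(K, 0x55) = 0x63; 0xBD ⊕ 0x63 = 0xDE.
P3: E(K, 0xBD) = 0x4B; 0xB2 ⊕ 0x4B = 0xF9.
P4: E(K, 0xB2) = 0x42; 0x83 ⊕ 0x42 = 0xC1.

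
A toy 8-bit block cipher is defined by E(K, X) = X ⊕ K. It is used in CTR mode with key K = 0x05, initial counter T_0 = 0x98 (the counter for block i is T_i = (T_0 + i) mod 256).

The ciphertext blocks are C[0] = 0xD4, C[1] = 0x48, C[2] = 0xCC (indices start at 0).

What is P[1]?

P[1] = 0xD4

CTR decryption: S_i = E(K, T_i) where T_i is the counter for block i; P_i = C_i ⊕ S_i.
P[1]: T = 0x99, S = E(K, T) = 0x9C; 0x48 ⊕ 0x9C = 0xD4.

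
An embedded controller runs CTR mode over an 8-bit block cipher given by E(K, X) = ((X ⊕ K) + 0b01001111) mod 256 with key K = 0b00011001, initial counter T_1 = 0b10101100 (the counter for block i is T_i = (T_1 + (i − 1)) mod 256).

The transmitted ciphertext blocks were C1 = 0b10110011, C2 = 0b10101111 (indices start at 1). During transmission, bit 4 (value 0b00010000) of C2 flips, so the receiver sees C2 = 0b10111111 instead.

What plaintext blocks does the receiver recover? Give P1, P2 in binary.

CTR decryption: S_i = E(K, T_i) where T_i is the counter for block i; P_i = C_i ⊕ S_i.
Only C2 changed, to 0b10111111. In CTR, a change in C_i flips the same bit in P_i only; the keystream is unaffected. Decrypting the received ciphertext:
P1: T = 0b10101100, S = E(K, T) = 0b00000100; 0b10110011 ⊕ 0b00000100 = 0b10110111.
P2: T = 0b10101101, S = E(K, T) = 0b00000011; 0b10111111 ⊕ 0b00000011 = 0b10111100.
Blocks that differ from the original plaintext: P2.

P1 = 0b10110111, P2 = 0b10111100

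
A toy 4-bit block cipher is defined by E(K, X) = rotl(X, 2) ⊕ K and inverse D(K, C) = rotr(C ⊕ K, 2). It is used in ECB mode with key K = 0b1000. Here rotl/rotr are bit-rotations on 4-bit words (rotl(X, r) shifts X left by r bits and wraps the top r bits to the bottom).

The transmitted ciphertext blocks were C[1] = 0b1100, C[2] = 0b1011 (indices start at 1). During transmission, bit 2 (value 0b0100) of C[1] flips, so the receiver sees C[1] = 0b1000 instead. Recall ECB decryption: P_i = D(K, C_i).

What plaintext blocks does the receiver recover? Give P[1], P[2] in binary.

Only C[1] changed, to 0b1000. In ECB, a change in C_i affects only P_i. Decrypting the received ciphertext:
P[1]: D(K, 0b1000) = 0b0000.
P[2]: D(K, 0b1011) = 0b1100.
Blocks that differ from the original plaintext: P[1].

P[1] = 0b0000, P[2] = 0b1100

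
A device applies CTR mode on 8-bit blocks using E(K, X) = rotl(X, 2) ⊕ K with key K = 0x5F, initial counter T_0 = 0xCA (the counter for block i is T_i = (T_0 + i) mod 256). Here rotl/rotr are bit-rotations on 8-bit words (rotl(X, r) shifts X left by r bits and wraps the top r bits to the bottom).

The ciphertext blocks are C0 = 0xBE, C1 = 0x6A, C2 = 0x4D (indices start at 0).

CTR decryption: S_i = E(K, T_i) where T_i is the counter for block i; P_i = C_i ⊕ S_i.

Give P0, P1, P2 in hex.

P0 = 0xCA, P1 = 0x1A, P2 = 0x21

P0: T = 0xCA, S = E(K, T) = 0x74; 0xBE ⊕ 0x74 = 0xCA.
P1: T = 0xCB, S = E(K, T) = 0x70; 0x6A ⊕ 0x70 = 0x1A.
P2: T = 0xCC, S = E(K, T) = 0x6C; 0x4D ⊕ 0x6C = 0x21.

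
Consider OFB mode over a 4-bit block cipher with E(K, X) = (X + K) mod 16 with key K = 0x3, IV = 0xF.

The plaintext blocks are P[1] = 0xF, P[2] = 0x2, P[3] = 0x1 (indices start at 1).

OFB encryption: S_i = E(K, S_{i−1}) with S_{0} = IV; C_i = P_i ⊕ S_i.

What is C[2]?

C[2] = 0x7

C[1]: S = E(K, 0xF) = 0x2; 0xF ⊕ 0x2 = 0xD.
C[2]: S = E(K, 0x2) = 0x5; 0x2 ⊕ 0x5 = 0x7.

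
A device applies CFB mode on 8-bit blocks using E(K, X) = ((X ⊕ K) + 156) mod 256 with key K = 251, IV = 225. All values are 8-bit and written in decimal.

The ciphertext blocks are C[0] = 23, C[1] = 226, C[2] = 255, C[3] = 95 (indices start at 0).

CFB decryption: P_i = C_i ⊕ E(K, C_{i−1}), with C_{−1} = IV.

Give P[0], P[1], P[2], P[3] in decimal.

P[0] = 161, P[1] = 106, P[2] = 74, P[3] = 255

P[0]: E(K, 225) = 182; 23 ⊕ 182 = 161.
P[1]: E(K, 23) = 136; 226 ⊕ 136 = 106.
P[2]: E(K, 226) = 181; 255 ⊕ 181 = 74.
P[3]: E(K, 255) = 160; 95 ⊕ 160 = 255.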